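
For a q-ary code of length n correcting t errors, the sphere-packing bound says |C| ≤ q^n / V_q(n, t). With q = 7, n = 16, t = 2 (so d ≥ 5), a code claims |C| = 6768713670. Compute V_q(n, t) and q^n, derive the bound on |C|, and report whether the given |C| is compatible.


V_q(n, t) = 4417, q^n = 33232930569601, Hamming bound = 7523869270, |C| = 6768713670 ≤ bound (satisfied).

Step 1: Compute V_q(n, t) = Σ_{j=0}^2 C(n, j) (q−1)^j.
  j = 0: C(16,0)·(6)^0 = 1·1 = 1.
  j = 1: C(16,1)·(6)^1 = 16·6 = 96.
  j = 2: C(16,2)·(6)^2 = 120·36 = 4320.
  V_q(n, t) = 1 + 96 + 4320 = 4417.
Step 2: q^n = 7^16 = 33232930569601.
Step 3: Hamming bound ⌊q^n / V_q(n,t)⌋ = ⌊33232930569601/4417⌋ = 7523869270.
Step 4: Compare |C| = 6768713670 to 7523869270: satisfied.
The claimed |C| lies below the Hamming bound.


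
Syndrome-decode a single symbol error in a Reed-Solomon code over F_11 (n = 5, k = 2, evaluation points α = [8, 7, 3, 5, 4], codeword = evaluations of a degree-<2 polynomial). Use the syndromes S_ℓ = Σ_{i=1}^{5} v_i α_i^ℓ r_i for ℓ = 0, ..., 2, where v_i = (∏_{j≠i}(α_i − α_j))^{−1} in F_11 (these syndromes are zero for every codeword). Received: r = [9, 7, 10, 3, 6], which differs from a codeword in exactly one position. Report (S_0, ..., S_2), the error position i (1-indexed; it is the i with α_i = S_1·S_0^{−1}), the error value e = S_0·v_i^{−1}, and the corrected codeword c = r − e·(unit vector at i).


S = (6, 2, 8), error at position 5, error magnitude e = 5, c = [9, 7, 10, 3, 1].

Step 1: column multipliers v_i = (∏_{j≠i}(α_i − α_j))^{−1} mod 11.
  i = 1 (α = 8): (8−7)(8−3)(8−5)(8−4) = 1·5·3·4 = 60 ≡ 5, so v_1 = 5^{−1} = 9 (mod 11).
  i = 2 (α = 7): (7−8)(7−3)(7−5)(7−4) = (−1)·4·2·3 = −24 ≡ 9, so v_2 = 9^{−1} = 5 (mod 11).
  i = 3 (α = 3): (3−8)(3−7)(3−5)(3−4) = (−5)·(−4)·(−2)·(−1) = 40 ≡ 7, so v_3 = 7^{−1} = 8 (mod 11).
  i = 4 (α = 5): (5−8)(5−7)(5−3)(5−4) = (−3)·(−2)·2·1 = 12 ≡ 1, so v_4 = 1^{−1} = 1 (mod 11).
  i = 5 (α = 4): (4−8)(4−7)(4−3)(4−5) = (−4)·(−3)·1·(−1) = −12 ≡ 10, so v_5 = 10^{−1} = 10 (mod 11).
  v = [9, 5, 8, 1, 10].
Step 2: syndromes of r = [9, 7, 10, 3, 6] (all sums mod 11).
  S_0 = Σ v_i r_i = 9·9 + 5·7 + 8·10 + 1·3 + 10·6 = 259 ≡ 6.
  S_1 = Σ v_i α_i r_i = 9·8·9 + 5·7·7 + 8·3·10 + 1·5·3 + 10·4·6 = 1388 ≡ 2.
  α_i^2 mod 11 = [9, 5, 9, 3, 5].
  S_2 = Σ v_i α_i^2 r_i = 9·9·9 + 5·5·7 + 8·9·10 + 1·3·3 + 10·5·6 = 1933 ≡ 8.
  S = (6, 2, 8) ≠ 0, so r is not a codeword (an error is present).
Step 3: locate the error. For a single error e at position i, S_ℓ = v_i·e·α_i^ℓ, so α_err = S_1/S_0.
  S_0^{−1} = 6^{−1} = 2 (mod 11), so α_err = 2·2 = 4 ≡ 4 = α_5. Error position i = 5.
  Consistency check: S_2/S_1 = 8·6 = 48 ≡ 4 = α_err ✓ (single-error assumption holds).
Step 4: error magnitude e = S_0/v_5 = S_0·∏_{j≠5}(α_5 − α_j) = 6·10 = 60 ≡ 5 (mod 11).
Step 5: correct position 5: c_5 = r_5 − e = 6 − 5 ≡ 1 (mod 11). Hence c = [9, 7, 10, 3, 1].
  Check: interpolating c through the α_i gives m(x) = 4 + 2·x (degree < 2) with m(α_i) = c_i for every i, so c is indeed a codeword.


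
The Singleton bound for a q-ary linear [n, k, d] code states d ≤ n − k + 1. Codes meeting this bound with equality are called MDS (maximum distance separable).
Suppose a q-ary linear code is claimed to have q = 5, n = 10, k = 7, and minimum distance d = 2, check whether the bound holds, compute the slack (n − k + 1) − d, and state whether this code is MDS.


Singleton RHS = n − k + 1 = 4, slack = 2, bound satisfied, not MDS.

Singleton bound: d ≤ n − k + 1.
Here n = 10, k = 7, so n − k + 1 = 4.
Given d = 2, check d ≤ 4: YES.
Slack = (n − k + 1) − d = 2.
The code is NOT MDS (slack = 2 > 0).
Description: the claimed parameters are [10, 7, 2]_5; such a code would be non-MDS.


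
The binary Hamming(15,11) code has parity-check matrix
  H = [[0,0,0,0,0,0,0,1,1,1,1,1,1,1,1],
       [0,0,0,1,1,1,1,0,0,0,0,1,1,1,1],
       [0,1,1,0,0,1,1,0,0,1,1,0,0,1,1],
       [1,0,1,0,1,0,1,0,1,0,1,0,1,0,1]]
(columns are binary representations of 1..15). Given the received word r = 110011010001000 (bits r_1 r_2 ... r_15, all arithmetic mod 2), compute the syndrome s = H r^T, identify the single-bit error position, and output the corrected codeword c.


s = (0, 1, 0, 0)^T, error position = 4, corrected codeword c = 110111010001000

Compute s = H r^T mod 2 one row at a time:
  s_1 = 1 + 0 + 0 + 0 + 1 + 0 + 0 + 0 = 2 ≡ 0 (mod 2).
  s_2 = 0 + 1 + 1 + 0 + 1 + 0 + 0 + 0 = 3 ≡ 1 (mod 2).
  s_3 = 1 + 0 + 1 + 0 + 0 + 0 + 0 + 0 = 2 ≡ 0 (mod 2).
  s_4 = 1 + 0 + 1 + 0 + 0 + 0 + 0 + 0 = 2 ≡ 0 (mod 2).
s = (0, 1, 0, 0)^T — this equals column 4 of H (binary 0100), so error is at position 4.
Correct: flip bit 4 of r = 110011010001000 to get c = 110111010001000.


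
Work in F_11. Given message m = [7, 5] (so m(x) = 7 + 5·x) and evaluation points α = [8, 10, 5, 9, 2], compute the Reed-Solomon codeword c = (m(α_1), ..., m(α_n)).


c = [3, 2, 10, 8, 6]

Message polynomial: m(x) = 7 + 5·x (mod 11).
For each evaluation point α_i, compute m(α_i) mod 11:
  α_1 = 8: Horner steps 5 → 3, so m(8) = 3.
  α_2 = 10: Horner steps 5 → 2, so m(10) = 2.
  α_3 = 5: Horner steps 5 → 10, so m(5) = 10.
  α_4 = 9: Horner steps 5 → 8, so m(9) = 8.
  α_5 = 2: Horner steps 5 → 6, so m(2) = 6.
Codeword c = [3, 2, 10, 8, 6] ∈ F_11^5.


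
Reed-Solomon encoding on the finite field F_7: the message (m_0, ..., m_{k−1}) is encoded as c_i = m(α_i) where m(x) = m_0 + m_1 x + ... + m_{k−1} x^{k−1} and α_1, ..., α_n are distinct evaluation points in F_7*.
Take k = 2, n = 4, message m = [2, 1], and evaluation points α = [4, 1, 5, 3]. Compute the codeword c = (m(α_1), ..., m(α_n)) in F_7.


c = [6, 3, 0, 5]

Message polynomial: m(x) = 2 + 1·x (mod 7).
For each evaluation point α_i, compute m(α_i) mod 7:
  α_1 = 4: Horner steps 1 → 6, so m(4) = 6.
  α_2 = 1: Horner steps 1 → 3, so m(1) = 3.
  α_3 = 5: Horner steps 1 → 0, so m(5) = 0.
  α_4 = 3: Horner steps 1 → 5, so m(3) = 5.
Codeword c = [6, 3, 0, 5] ∈ F_7^4.


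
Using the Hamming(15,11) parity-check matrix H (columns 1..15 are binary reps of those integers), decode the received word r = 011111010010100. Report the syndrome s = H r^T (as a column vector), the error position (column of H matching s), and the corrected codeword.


s = (1, 0, 0, 0)^T, error position = 8, corrected codeword c = 011111000010100

Compute s = H r^T mod 2 one row at a time:
  s_1 = 1 + 0 + 0 + 1 + 0 + 1 + 0 + 0 = 3 ≡ 1 (mod 2).
  s_2 = 1 + 1 + 1 + 0 + 0 + 1 + 0 + 0 = 4 ≡ 0 (mod 2).
  s_3 = 1 + 1 + 1 + 0 + 0 + 1 + 0 + 0 = 4 ≡ 0 (mod 2).
  s_4 = 0 + 1 + 1 + 0 + 0 + 1 + 1 + 0 = 4 ≡ 0 (mod 2).
s = (1, 0, 0, 0)^T — this equals column 8 of H (binary 1000), so error is at position 8.
Correct: flip bit 8 of r = 011111010010100 to get c = 011111000010100.


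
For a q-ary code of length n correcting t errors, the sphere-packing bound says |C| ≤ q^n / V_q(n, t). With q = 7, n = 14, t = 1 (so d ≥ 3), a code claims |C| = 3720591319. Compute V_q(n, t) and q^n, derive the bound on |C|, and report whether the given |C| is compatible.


V_q(n, t) = 85, q^n = 678223072849, Hamming bound = 7979094974, |C| = 3720591319 ≤ bound (satisfied).

Step 1: Compute V_q(n, t) = Σ_{j=0}^1 C(n, j) (q−1)^j.
  j = 0: C(14,0)·(6)^0 = 1·1 = 1.
  j = 1: C(14,1)·(6)^1 = 14·6 = 84.
  V_q(n, t) = 1 + 84 = 85.
Step 2: q^n = 7^14 = 678223072849.
Step 3: Hamming bound ⌊q^n / V_q(n,t)⌋ = ⌊678223072849/85⌋ = 7979094974.
Step 4: Compare |C| = 3720591319 to 7979094974: satisfied.
The claimed |C| lies below the Hamming bound.


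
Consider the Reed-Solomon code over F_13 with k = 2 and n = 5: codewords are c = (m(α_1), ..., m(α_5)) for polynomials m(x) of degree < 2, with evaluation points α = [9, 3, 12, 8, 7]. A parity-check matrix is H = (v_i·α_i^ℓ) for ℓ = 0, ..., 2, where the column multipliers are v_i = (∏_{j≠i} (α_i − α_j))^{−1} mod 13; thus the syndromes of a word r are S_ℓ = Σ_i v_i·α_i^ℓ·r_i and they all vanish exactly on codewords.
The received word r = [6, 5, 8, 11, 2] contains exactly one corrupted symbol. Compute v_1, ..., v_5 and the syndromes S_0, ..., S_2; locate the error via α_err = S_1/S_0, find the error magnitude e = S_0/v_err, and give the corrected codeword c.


S = (4, 10, 12), error at position 1, error magnitude e = 12, c = [7, 5, 8, 11, 2].

Step 1: column multipliers v_i = (∏_{j≠i}(α_i − α_j))^{−1} mod 13.
  i = 1 (α = 9): (9−3)(9−12)(9−8)(9−7) = 6·(−3)·1·2 = −36 ≡ 3, so v_1 = 3^{−1} = 9 (mod 13).
  i = 2 (α = 3): (3−9)(3−12)(3−8)(3−7) = (−6)·(−9)·(−5)·(−4) = 1080 ≡ 1, so v_2 = 1^{−1} = 1 (mod 13).
  i = 3 (α = 12): (12−9)(12−3)(12−8)(12−7) = 3·9·4·5 = 540 ≡ 7, so v_3 = 7^{−1} = 2 (mod 13).
  i = 4 (α = 8): (8−9)(8−3)(8−12)(8−7) = (−1)·5·(−4)·1 = 20 ≡ 7, so v_4 = 7^{−1} = 2 (mod 13).
  i = 5 (α = 7): (7−9)(7−3)(7−12)(7−8) = (−2)·4·(−5)·(−1) = −40 ≡ 12, so v_5 = 12^{−1} = 12 (mod 13).
  v = [9, 1, 2, 2, 12].
Step 2: syndromes of r = [6, 5, 8, 11, 2] (all sums mod 13).
  S_0 = Σ v_i r_i = 9·6 + 1·5 + 2·8 + 2·11 + 12·2 = 121 ≡ 4.
  S_1 = Σ v_i α_i r_i = 9·9·6 + 1·3·5 + 2·12·8 + 2·8·11 + 12·7·2 = 1037 ≡ 10.
  α_i^2 mod 13 = [3, 9, 1, 12, 10].
  S_2 = Σ v_i α_i^2 r_i = 9·3·6 + 1·9·5 + 2·1·8 + 2·12·11 + 12·10·2 = 727 ≡ 12.
  S = (4, 10, 12) ≠ 0, so r is not a codeword (an error is present).
Step 3: locate the error. For a single error e at position i, S_ℓ = v_i·e·α_i^ℓ, so α_err = S_1/S_0.
  S_0^{−1} = 4^{−1} = 10 (mod 13), so α_err = 10·10 = 100 ≡ 9 = α_1. Error position i = 1.
  Consistency check: S_2/S_1 = 12·4 = 48 ≡ 9 = α_err ✓ (single-error assumption holds).
Step 4: error magnitude e = S_0/v_1 = S_0·∏_{j≠1}(α_1 − α_j) = 4·3 = 12 ≡ 12 (mod 13).
Step 5: correct position 1: c_1 = r_1 − e = 6 − 12 ≡ 7 (mod 13). Hence c = [7, 5, 8, 11, 2].
  Check: interpolating c through the α_i gives m(x) = 4 + 9·x (degree < 2) with m(α_i) = c_i for every i, so c is indeed a codeword.


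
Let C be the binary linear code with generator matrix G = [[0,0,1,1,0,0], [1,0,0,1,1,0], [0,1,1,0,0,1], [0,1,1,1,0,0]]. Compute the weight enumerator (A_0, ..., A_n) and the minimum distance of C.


Weight distribution: A_0 = 1, A_1 = 1, A_2 = 3, A_3 = 6, A_4 = 3, A_5 = 1, A_6 = 1. Minimum distance d = 1.

Enumerate all 2^4 = 16 messages m ∈ F_2^4.
For each, compute codeword c = mG in F_2^6, then tally its weight.
  m = 0000 → c = 000000, weight = 0.
  m = 1000 → c = 001100, weight = 2.
  m = 0100 → c = 100110, weight = 3.
  m = 1100 → c = 101010, weight = 3.
  m = 0010 → c = 011001, weight = 3.
  m = 1010 → c = 010101, weight = 3.
  m = 0110 → c = 111111, weight = 6.
  m = 1110 → c = 110011, weight = 4.
  m = 0001 → c = 011100, weight = 3.
  m = 1001 → c = 010000, weight = 1.
  m = 0101 → c = 111010, weight = 4.
  m = 1101 → c = 110110, weight = 4.
  m = 0011 → c = 000101, weight = 2.
  m = 1011 → c = 001001, weight = 2.
  m = 0111 → c = 100011, weight = 3.
  m = 1111 → c = 101111, weight = 5.
Tally weights:
  weight 0: 1 codewords.
  weight 1: 1 codewords.
  weight 2: 3 codewords.
  weight 3: 6 codewords.
  weight 4: 3 codewords.
  weight 5: 1 codewords.
  weight 6: 1 codewords.
Minimum distance d = smallest w > 0 with A_w > 0 = 1.
Sanity: Σ A_w = 16 = 2^4 = 16 ✓.


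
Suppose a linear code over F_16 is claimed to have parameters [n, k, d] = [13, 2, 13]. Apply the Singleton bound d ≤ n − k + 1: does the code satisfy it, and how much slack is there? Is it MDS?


Singleton RHS = n − k + 1 = 12, slack = -1, bound violated (no such code; not MDS).

Singleton bound: d ≤ n − k + 1.
Here n = 13, k = 2, so n − k + 1 = 12.
Given d = 13, check d ≤ 12: NO.
Slack = (n − k + 1) − d = -1.
The slack is negative: d = 13 exceeds n − k + 1 = 12 by 1, so the Singleton bound is violated and no linear [13, 2, 13]_16 code can exist. In particular it is not MDS (MDS requires d = n − k + 1 exactly).
Description: the claimed parameters are [13, 2, 13]_16; such a code would be impossible (violates the Singleton bound).


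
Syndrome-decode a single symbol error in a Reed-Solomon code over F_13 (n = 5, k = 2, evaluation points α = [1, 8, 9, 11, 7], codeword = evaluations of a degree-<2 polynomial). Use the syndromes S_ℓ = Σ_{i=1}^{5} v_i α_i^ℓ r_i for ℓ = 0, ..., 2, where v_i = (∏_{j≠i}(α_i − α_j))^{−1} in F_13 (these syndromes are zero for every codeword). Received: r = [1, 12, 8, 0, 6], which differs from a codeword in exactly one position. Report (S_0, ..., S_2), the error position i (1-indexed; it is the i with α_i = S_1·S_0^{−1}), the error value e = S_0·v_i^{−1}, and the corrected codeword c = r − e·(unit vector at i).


S = (4, 2, 1), error at position 5, error magnitude e = 3, c = [1, 12, 8, 0, 3].

Step 1: column multipliers v_i = (∏_{j≠i}(α_i − α_j))^{−1} mod 13.
  i = 1 (α = 1): (1−8)(1−9)(1−11)(1−7) = (−7)·(−8)·(−10)·(−6) = 3360 ≡ 6, so v_1 = 6^{−1} = 11 (mod 13).
  i = 2 (α = 8): (8−1)(8−9)(8−11)(8−7) = 7·(−1)·(−3)·1 = 21 ≡ 8, so v_2 = 8^{−1} = 5 (mod 13).
  i = 3 (α = 9): (9−1)(9−8)(9−11)(9−7) = 8·1·(−2)·2 = −32 ≡ 7, so v_3 = 7^{−1} = 2 (mod 13).
  i = 4 (α = 11): (11−1)(11−8)(11−9)(11−7) = 10·3·2·4 = 240 ≡ 6, so v_4 = 6^{−1} = 11 (mod 13).
  i = 5 (α = 7): (7−1)(7−8)(7−9)(7−11) = 6·(−1)·(−2)·(−4) = −48 ≡ 4, so v_5 = 4^{−1} = 10 (mod 13).
  v = [11, 5, 2, 11, 10].
Step 2: syndromes of r = [1, 12, 8, 0, 6] (all sums mod 13).
  S_0 = Σ v_i r_i = 11·1 + 5·12 + 2·8 + 11·0 + 10·6 = 147 ≡ 4.
  S_1 = Σ v_i α_i r_i = 11·1·1 + 5·8·12 + 2·9·8 + 11·11·0 + 10·7·6 = 1055 ≡ 2.
  α_i^2 mod 13 = [1, 12, 3, 4, 10].
  S_2 = Σ v_i α_i^2 r_i = 11·1·1 + 5·12·12 + 2·3·8 + 11·4·0 + 10·10·6 = 1379 ≡ 1.
  S = (4, 2, 1) ≠ 0, so r is not a codeword (an error is present).
Step 3: locate the error. For a single error e at position i, S_ℓ = v_i·e·α_i^ℓ, so α_err = S_1/S_0.
  S_0^{−1} = 4^{−1} = 10 (mod 13), so α_err = 2·10 = 20 ≡ 7 = α_5. Error position i = 5.
  Consistency check: S_2/S_1 = 1·7 = 7 ≡ 7 = α_err ✓ (single-error assumption holds).
Step 4: error magnitude e = S_0/v_5 = S_0·∏_{j≠5}(α_5 − α_j) = 4·4 = 16 ≡ 3 (mod 13).
Step 5: correct position 5: c_5 = r_5 − e = 6 − 3 ≡ 3 (mod 13). Hence c = [1, 12, 8, 0, 3].
  Check: interpolating c through the α_i gives m(x) = 5 + 9·x (degree < 2) with m(α_i) = c_i for every i, so c is indeed a codeword.


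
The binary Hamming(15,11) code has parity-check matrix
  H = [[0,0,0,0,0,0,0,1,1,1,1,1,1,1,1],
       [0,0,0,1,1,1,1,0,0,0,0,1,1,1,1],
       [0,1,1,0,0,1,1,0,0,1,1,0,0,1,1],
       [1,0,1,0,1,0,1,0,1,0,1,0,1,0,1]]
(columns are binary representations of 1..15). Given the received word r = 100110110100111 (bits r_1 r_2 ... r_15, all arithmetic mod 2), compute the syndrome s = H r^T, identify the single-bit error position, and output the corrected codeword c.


s = (1, 0, 0, 1)^T, error position = 9, corrected codeword c = 100110111100111

Compute s = H r^T mod 2 one row at a time:
  s_1 = 1 + 0 + 1 + 0 + 0 + 1 + 1 + 1 = 5 ≡ 1 (mod 2).
  s_2 = 1 + 1 + 0 + 1 + 0 + 1 + 1 + 1 = 6 ≡ 0 (mod 2).
  s_3 = 0 + 0 + 0 + 1 + 1 + 0 + 1 + 1 = 4 ≡ 0 (mod 2).
  s_4 = 1 + 0 + 1 + 1 + 0 + 0 + 1 + 1 = 5 ≡ 1 (mod 2).
s = (1, 0, 0, 1)^T — this equals column 9 of H (binary 1001), so error is at position 9.
Correct: flip bit 9 of r = 100110110100111 to get c = 100110111100111.


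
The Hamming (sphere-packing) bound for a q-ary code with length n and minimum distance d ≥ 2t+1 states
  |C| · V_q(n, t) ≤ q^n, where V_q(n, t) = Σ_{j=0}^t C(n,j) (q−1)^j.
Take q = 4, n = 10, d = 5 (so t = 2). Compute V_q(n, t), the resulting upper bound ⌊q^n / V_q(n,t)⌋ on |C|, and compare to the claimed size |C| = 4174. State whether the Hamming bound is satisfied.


V_q(n, t) = 436, q^n = 1048576, Hamming bound = 2404, |C| = 4174 > bound (violated).

Step 1: Compute V_q(n, t) = Σ_{j=0}^2 C(n, j) (q−1)^j.
  j = 0: C(10,0)·(3)^0 = 1·1 = 1.
  j = 1: C(10,1)·(3)^1 = 10·3 = 30.
  j = 2: C(10,2)·(3)^2 = 45·9 = 405.
  V_q(n, t) = 1 + 30 + 405 = 436.
Step 2: q^n = 4^10 = 1048576.
Step 3: Hamming bound ⌊q^n / V_q(n,t)⌋ = ⌊1048576/436⌋ = 2404.
Step 4: Compare |C| = 4174 to 2404: violated.
The claimed |C| lies above the Hamming bound, so no 4-ary code of length 10 with d ≥ 5 can have 4174 codewords.


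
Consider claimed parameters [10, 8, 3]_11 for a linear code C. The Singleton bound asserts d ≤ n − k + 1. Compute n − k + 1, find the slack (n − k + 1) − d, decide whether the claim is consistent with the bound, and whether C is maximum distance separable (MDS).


Singleton RHS = n − k + 1 = 3, slack = 0, bound satisfied, MDS.

Singleton bound: d ≤ n − k + 1.
Here n = 10, k = 8, so n − k + 1 = 3.
Given d = 3, check d ≤ 3: YES.
Slack = (n − k + 1) − d = 0.
The code is MDS (slack = 0).
Description: the claimed parameters are [10, 8, 3]_11; such a code would be MDS (meets Singleton bound).


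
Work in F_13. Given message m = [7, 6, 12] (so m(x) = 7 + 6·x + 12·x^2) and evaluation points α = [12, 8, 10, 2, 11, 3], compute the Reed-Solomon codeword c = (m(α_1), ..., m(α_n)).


c = [0, 4, 6, 2, 4, 3]

Message polynomial: m(x) = 7 + 6·x + 12·x^2 (mod 13).
For each evaluation point α_i, compute m(α_i) mod 13:
  α_1 = 12: Horner steps 12 → 7 → 0, so m(12) = 0.
  α_2 = 8: Horner steps 12 → 11 → 4, so m(8) = 4.
  α_3 = 10: Horner steps 12 → 9 → 6, so m(10) = 6.
  α_4 = 2: Horner steps 12 → 4 → 2, so m(2) = 2.
  α_5 = 11: Horner steps 12 → 8 → 4, so m(11) = 4.
  α_6 = 3: Horner steps 12 → 3 → 3, so m(3) = 3.
Codeword c = [0, 4, 6, 2, 4, 3] ∈ F_13^6.


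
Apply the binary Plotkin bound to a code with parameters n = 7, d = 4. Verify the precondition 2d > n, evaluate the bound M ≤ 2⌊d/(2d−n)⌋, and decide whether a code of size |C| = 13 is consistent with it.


Plotkin bound M ≤ 8; given |C| = 13 > bound (violated).

Check applicability: 2d = 8, n = 7.
2d − n = 1 > 0, so Plotkin applies.
Compute d/(2d−n) = 4/1 ≈ 4.0000.
⌊d/(2d−n)⌋ = 4.
Plotkin bound: M ≤ 2·4 = 8.
Given |C| = 13, check: VIOLATED.
This |C| is above the Plotkin bound, so no binary code with n = 7, d = 4 and 13 codewords exists.


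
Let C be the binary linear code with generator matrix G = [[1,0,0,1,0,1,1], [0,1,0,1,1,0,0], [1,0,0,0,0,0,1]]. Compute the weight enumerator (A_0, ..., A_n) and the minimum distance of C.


Weight distribution: A_0 = 1, A_2 = 2, A_3 = 2, A_4 = 1, A_5 = 2. Minimum distance d = 2.

Enumerate all 2^3 = 8 messages m ∈ F_2^3.
For each, compute codeword c = mG in F_2^7, then tally its weight.
  m = 000 → c = 0000000, weight = 0.
  m = 100 → c = 1001011, weight = 4.
  m = 010 → c = 0101100, weight = 3.
  m = 110 → c = 1100111, weight = 5.
  m = 001 → c = 1000001, weight = 2.
  m = 101 → c = 0001010, weight = 2.
  m = 011 → c = 1101101, weight = 5.
  m = 111 → c = 0100110, weight = 3.
Tally weights:
  weight 0: 1 codewords.
  weight 2: 2 codewords.
  weight 3: 2 codewords.
  weight 4: 1 codewords.
  weight 5: 2 codewords.
Minimum distance d = smallest w > 0 with A_w > 0 = 2.
Sanity: Σ A_w = 8 = 2^3 = 8 ✓.


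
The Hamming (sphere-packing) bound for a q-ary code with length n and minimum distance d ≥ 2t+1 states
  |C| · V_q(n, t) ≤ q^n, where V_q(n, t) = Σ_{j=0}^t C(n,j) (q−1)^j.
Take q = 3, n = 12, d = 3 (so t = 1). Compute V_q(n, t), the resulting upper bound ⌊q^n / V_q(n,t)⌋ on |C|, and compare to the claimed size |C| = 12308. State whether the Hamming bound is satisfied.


V_q(n, t) = 25, q^n = 531441, Hamming bound = 21257, |C| = 12308 ≤ bound (satisfied).

Step 1: Compute V_q(n, t) = Σ_{j=0}^1 C(n, j) (q−1)^j.
  j = 0: C(12,0)·(2)^0 = 1·1 = 1.
  j = 1: C(12,1)·(2)^1 = 12·2 = 24.
  V_q(n, t) = 1 + 24 = 25.
Step 2: q^n = 3^12 = 531441.
Step 3: Hamming bound ⌊q^n / V_q(n,t)⌋ = ⌊531441/25⌋ = 21257.
Step 4: Compare |C| = 12308 to 21257: satisfied.
The claimed |C| lies below the Hamming bound.


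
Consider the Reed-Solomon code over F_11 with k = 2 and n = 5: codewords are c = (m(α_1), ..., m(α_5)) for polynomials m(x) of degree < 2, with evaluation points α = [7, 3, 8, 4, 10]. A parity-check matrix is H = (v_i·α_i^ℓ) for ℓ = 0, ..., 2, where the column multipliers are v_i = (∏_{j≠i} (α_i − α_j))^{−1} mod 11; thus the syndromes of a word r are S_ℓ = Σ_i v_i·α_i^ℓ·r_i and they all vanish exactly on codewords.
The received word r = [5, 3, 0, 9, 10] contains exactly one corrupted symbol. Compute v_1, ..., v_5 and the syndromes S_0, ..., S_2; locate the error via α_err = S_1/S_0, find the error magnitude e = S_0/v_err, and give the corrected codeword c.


S = (2, 9, 2), error at position 5, error magnitude e = 9, c = [5, 3, 0, 9, 1].

Step 1: column multipliers v_i = (∏_{j≠i}(α_i − α_j))^{−1} mod 11.
  i = 1 (α = 7): (7−3)(7−8)(7−4)(7−10) = 4·(−1)·3·(−3) = 36 ≡ 3, so v_1 = 3^{−1} = 4 (mod 11).
  i = 2 (α = 3): (3−7)(3−8)(3−4)(3−10) = (−4)·(−5)·(−1)·(−7) = 140 ≡ 8, so v_2 = 8^{−1} = 7 (mod 11).
  i = 3 (α = 8): (8−7)(8−3)(8−4)(8−10) = 1·5·4·(−2) = −40 ≡ 4, so v_3 = 4^{−1} = 3 (mod 11).
  i = 4 (α = 4): (4−7)(4−3)(4−8)(4−10) = (−3)·1·(−4)·(−6) = −72 ≡ 5, so v_4 = 5^{−1} = 9 (mod 11).
  i = 5 (α = 10): (10−7)(10−3)(10−8)(10−4) = 3·7·2·6 = 252 ≡ 10, so v_5 = 10^{−1} = 10 (mod 11).
  v = [4, 7, 3, 9, 10].
Step 2: syndromes of r = [5, 3, 0, 9, 10] (all sums mod 11).
  S_0 = Σ v_i r_i = 4·5 + 7·3 + 3·0 + 9·9 + 10·10 = 222 ≡ 2.
  S_1 = Σ v_i α_i r_i = 4·7·5 + 7·3·3 + 3·8·0 + 9·4·9 + 10·10·10 = 1527 ≡ 9.
  α_i^2 mod 11 = [5, 9, 9, 5, 1].
  S_2 = Σ v_i α_i^2 r_i = 4·5·5 + 7·9·3 + 3·9·0 + 9·5·9 + 10·1·10 = 794 ≡ 2.
  S = (2, 9, 2) ≠ 0, so r is not a codeword (an error is present).
Step 3: locate the error. For a single error e at position i, S_ℓ = v_i·e·α_i^ℓ, so α_err = S_1/S_0.
  S_0^{−1} = 2^{−1} = 6 (mod 11), so α_err = 9·6 = 54 ≡ 10 = α_5. Error position i = 5.
  Consistency check: S_2/S_1 = 2·5 = 10 ≡ 10 = α_err ✓ (single-error assumption holds).
Step 4: error magnitude e = S_0/v_5 = S_0·∏_{j≠5}(α_5 − α_j) = 2·10 = 20 ≡ 9 (mod 11).
Step 5: correct position 5: c_5 = r_5 − e = 10 − 9 ≡ 1 (mod 11). Hence c = [5, 3, 0, 9, 1].
  Check: interpolating c through the α_i gives m(x) = 7 + 6·x (degree < 2) with m(α_i) = c_i for every i, so c is indeed a codeword.


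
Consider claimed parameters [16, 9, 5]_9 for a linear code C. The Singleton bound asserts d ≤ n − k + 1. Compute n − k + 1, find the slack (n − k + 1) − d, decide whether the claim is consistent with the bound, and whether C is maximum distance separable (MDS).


Singleton RHS = n − k + 1 = 8, slack = 3, bound satisfied, not MDS.

Singleton bound: d ≤ n − k + 1.
Here n = 16, k = 9, so n − k + 1 = 8.
Given d = 5, check d ≤ 8: YES.
Slack = (n − k + 1) − d = 3.
The code is NOT MDS (slack = 3 > 0).
Description: the claimed parameters are [16, 9, 5]_9; such a code would be non-MDS.


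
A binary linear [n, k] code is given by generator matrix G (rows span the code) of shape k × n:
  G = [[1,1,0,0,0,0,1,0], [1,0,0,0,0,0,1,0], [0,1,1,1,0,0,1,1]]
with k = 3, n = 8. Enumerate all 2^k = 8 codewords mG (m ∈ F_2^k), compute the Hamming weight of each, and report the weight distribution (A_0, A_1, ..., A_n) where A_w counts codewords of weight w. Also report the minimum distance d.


Weight distribution: A_0 = 1, A_1 = 1, A_2 = 1, A_3 = 1, A_4 = 2, A_5 = 2. Minimum distance d = 1.

Enumerate all 2^3 = 8 messages m ∈ F_2^3.
For each, compute codeword c = mG in F_2^8, then tally its weight.
  m = 000 → c = 00000000, weight = 0.
  m = 100 → c = 11000010, weight = 3.
  m = 010 → c = 10000010, weight = 2.
  m = 110 → c = 01000000, weight = 1.
  m = 001 → c = 01110011, weight = 5.
  m = 101 → c = 10110001, weight = 4.
  m = 011 → c = 11110001, weight = 5.
  m = 111 → c = 00110011, weight = 4.
Tally weights:
  weight 0: 1 codewords.
  weight 1: 1 codewords.
  weight 2: 1 codewords.
  weight 3: 1 codewords.
  weight 4: 2 codewords.
  weight 5: 2 codewords.
Minimum distance d = smallest w > 0 with A_w > 0 = 1.
Sanity: Σ A_w = 8 = 2^3 = 8 ✓.


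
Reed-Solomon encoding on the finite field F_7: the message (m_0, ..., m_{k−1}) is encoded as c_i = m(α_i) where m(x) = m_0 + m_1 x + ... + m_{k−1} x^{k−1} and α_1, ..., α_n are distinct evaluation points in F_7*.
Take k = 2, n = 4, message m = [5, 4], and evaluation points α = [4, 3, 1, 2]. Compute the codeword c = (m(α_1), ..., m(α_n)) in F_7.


c = [0, 3, 2, 6]

Message polynomial: m(x) = 5 + 4·x (mod 7).
For each evaluation point α_i, compute m(α_i) mod 7:
  α_1 = 4: Horner steps 4 → 0, so m(4) = 0.
  α_2 = 3: Horner steps 4 → 3, so m(3) = 3.
  α_3 = 1: Horner steps 4 → 2, so m(1) = 2.
  α_4 = 2: Horner steps 4 → 6, so m(2) = 6.
Codeword c = [0, 3, 2, 6] ∈ F_7^4.


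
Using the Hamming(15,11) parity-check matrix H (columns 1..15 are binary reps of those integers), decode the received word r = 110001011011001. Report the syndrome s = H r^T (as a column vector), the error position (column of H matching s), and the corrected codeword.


s = (1, 1, 0, 0)^T, error position = 12, corrected codeword c = 110001011010001

Compute s = H r^T mod 2 one row at a time:
  s_1 = 1 + 1 + 0 + 1 + 1 + 0 + 0 + 1 = 5 ≡ 1 (mod 2).
  s_2 = 0 + 0 + 1 + 0 + 1 + 0 + 0 + 1 = 3 ≡ 1 (mod 2).
  s_3 = 1 + 0 + 1 + 0 + 0 + 1 + 0 + 1 = 4 ≡ 0 (mod 2).
  s_4 = 1 + 0 + 0 + 0 + 1 + 1 + 0 + 1 = 4 ≡ 0 (mod 2).
s = (1, 1, 0, 0)^T — this equals column 12 of H (binary 1100), so error is at position 12.
Correct: flip bit 12 of r = 110001011011001 to get c = 110001011010001.


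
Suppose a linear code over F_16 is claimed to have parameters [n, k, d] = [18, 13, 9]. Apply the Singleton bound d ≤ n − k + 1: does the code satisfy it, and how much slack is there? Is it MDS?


Singleton RHS = n − k + 1 = 6, slack = -3, bound violated (no such code; not MDS).

Singleton bound: d ≤ n − k + 1.
Here n = 18, k = 13, so n − k + 1 = 6.
Given d = 9, check d ≤ 6: NO.
Slack = (n − k + 1) − d = -3.
The slack is negative: d = 9 exceeds n − k + 1 = 6 by 3, so the Singleton bound is violated and no linear [18, 13, 9]_16 code can exist. In particular it is not MDS (MDS requires d = n − k + 1 exactly).
Description: the claimed parameters are [18, 13, 9]_16; such a code would be impossible (violates the Singleton bound).


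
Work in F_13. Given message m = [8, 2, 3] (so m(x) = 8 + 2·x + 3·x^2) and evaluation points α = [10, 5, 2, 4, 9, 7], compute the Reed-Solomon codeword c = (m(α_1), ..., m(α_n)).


c = [3, 2, 11, 12, 9, 0]

Message polynomial: m(x) = 8 + 2·x + 3·x^2 (mod 13).
For each evaluation point α_i, compute m(α_i) mod 13:
  α_1 = 10: Horner steps 3 → 6 → 3, so m(10) = 3.
  α_2 = 5: Horner steps 3 → 4 → 2, so m(5) = 2.
  α_3 = 2: Horner steps 3 → 8 → 11, so m(2) = 11.
  α_4 = 4: Horner steps 3 → 1 → 12, so m(4) = 12.
  α_5 = 9: Horner steps 3 → 3 → 9, so m(9) = 9.
  α_6 = 7: Horner steps 3 → 10 → 0, so m(7) = 0.
Codeword c = [3, 2, 11, 12, 9, 0] ∈ F_13^6.


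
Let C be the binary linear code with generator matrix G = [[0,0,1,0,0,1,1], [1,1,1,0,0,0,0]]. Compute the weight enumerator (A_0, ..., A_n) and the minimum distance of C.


Weight distribution: A_0 = 1, A_3 = 2, A_4 = 1. Minimum distance d = 3.

Enumerate all 2^2 = 4 messages m ∈ F_2^2.
For each, compute codeword c = mG in F_2^7, then tally its weight.
  m = 00 → c = 0000000, weight = 0.
  m = 10 → c = 0010011, weight = 3.
  m = 01 → c = 1110000, weight = 3.
  m = 11 → c = 1100011, weight = 4.
Tally weights:
  weight 0: 1 codewords.
  weight 3: 2 codewords.
  weight 4: 1 codewords.
Minimum distance d = smallest w > 0 with A_w > 0 = 3.
Sanity: Σ A_w = 4 = 2^2 = 4 ✓.


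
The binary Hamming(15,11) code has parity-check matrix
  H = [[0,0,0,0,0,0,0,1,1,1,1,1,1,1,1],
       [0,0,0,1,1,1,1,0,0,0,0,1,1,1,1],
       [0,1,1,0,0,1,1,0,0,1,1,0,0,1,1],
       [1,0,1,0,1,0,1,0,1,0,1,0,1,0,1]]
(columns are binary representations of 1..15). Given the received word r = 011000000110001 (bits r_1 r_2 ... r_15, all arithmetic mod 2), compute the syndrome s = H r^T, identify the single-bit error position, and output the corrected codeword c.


s = (1, 1, 1, 1)^T, error position = 15, corrected codeword c = 011000000110000

Compute s = H r^T mod 2 one row at a time:
  s_1 = 0 + 0 + 1 + 1 + 0 + 0 + 0 + 1 = 3 ≡ 1 (mod 2).
  s_2 = 0 + 0 + 0 + 0 + 0 + 0 + 0 + 1 = 1 ≡ 1 (mod 2).
  s_3 = 1 + 1 + 0 + 0 + 1 + 1 + 0 + 1 = 5 ≡ 1 (mod 2).
  s_4 = 0 + 1 + 0 + 0 + 0 + 1 + 0 + 1 = 3 ≡ 1 (mod 2).
s = (1, 1, 1, 1)^T — this equals column 15 of H (binary 1111), so error is at position 15.
Correct: flip bit 15 of r = 011000000110001 to get c = 011000000110000.


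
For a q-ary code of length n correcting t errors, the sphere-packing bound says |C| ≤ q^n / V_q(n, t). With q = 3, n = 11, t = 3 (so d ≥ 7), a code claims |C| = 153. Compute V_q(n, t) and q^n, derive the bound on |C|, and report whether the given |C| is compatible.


V_q(n, t) = 1563, q^n = 177147, Hamming bound = 113, |C| = 153 > bound (violated).

Step 1: Compute V_q(n, t) = Σ_{j=0}^3 C(n, j) (q−1)^j.
  j = 0: C(11,0)·(2)^0 = 1·1 = 1.
  j = 1: C(11,1)·(2)^1 = 11·2 = 22.
  j = 2: C(11,2)·(2)^2 = 55·4 = 220.
  j = 3: C(11,3)·(2)^3 = 165·8 = 1320.
  V_q(n, t) = 1 + 22 + 220 + 1320 = 1563.
Step 2: q^n = 3^11 = 177147.
Step 3: Hamming bound ⌊q^n / V_q(n,t)⌋ = ⌊177147/1563⌋ = 113.
Step 4: Compare |C| = 153 to 113: violated.
The claimed |C| lies above the Hamming bound, so no 3-ary code of length 11 with d ≥ 7 can have 153 codewords.


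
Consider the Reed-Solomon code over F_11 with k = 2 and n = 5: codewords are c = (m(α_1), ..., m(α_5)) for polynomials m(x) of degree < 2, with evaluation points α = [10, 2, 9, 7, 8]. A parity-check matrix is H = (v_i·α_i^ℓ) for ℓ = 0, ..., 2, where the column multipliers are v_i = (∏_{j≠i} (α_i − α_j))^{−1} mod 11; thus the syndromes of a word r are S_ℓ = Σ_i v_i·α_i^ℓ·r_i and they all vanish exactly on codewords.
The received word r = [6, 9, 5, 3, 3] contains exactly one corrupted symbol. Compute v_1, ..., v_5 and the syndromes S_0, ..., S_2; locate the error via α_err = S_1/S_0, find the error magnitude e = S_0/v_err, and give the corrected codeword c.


S = (10, 3, 2), error at position 5, error magnitude e = 10, c = [6, 9, 5, 3, 4].

Step 1: column multipliers v_i = (∏_{j≠i}(α_i − α_j))^{−1} mod 11.
  i = 1 (α = 10): (10−2)(10−9)(10−7)(10−8) = 8·1·3·2 = 48 ≡ 4, so v_1 = 4^{−1} = 3 (mod 11).
  i = 2 (α = 2): (2−10)(2−9)(2−7)(2−8) = (−8)·(−7)·(−5)·(−6) = 1680 ≡ 8, so v_2 = 8^{−1} = 7 (mod 11).
  i = 3 (α = 9): (9−10)(9−2)(9−7)(9−8) = (−1)·7·2·1 = −14 ≡ 8, so v_3 = 8^{−1} = 7 (mod 11).
  i = 4 (α = 7): (7−10)(7−2)(7−9)(7−8) = (−3)·5·(−2)·(−1) = −30 ≡ 3, so v_4 = 3^{−1} = 4 (mod 11).
  i = 5 (α = 8): (8−10)(8−2)(8−9)(8−7) = (−2)·6·(−1)·1 = 12 ≡ 1, so v_5 = 1^{−1} = 1 (mod 11).
  v = [3, 7, 7, 4, 1].
Step 2: syndromes of r = [6, 9, 5, 3, 3] (all sums mod 11).
  S_0 = Σ v_i r_i = 3·6 + 7·9 + 7·5 + 4·3 + 1·3 = 131 ≡ 10.
  S_1 = Σ v_i α_i r_i = 3·10·6 + 7·2·9 + 7·9·5 + 4·7·3 + 1·8·3 = 729 ≡ 3.
  α_i^2 mod 11 = [1, 4, 4, 5, 9].
  S_2 = Σ v_i α_i^2 r_i = 3·1·6 + 7·4·9 + 7·4·5 + 4·5·3 + 1·9·3 = 497 ≡ 2.
  S = (10, 3, 2) ≠ 0, so r is not a codeword (an error is present).
Step 3: locate the error. For a single error e at position i, S_ℓ = v_i·e·α_i^ℓ, so α_err = S_1/S_0.
  S_0^{−1} = 10^{−1} = 10 (mod 11), so α_err = 3·10 = 30 ≡ 8 = α_5. Error position i = 5.
  Consistency check: S_2/S_1 = 2·4 = 8 ≡ 8 = α_err ✓ (single-error assumption holds).
Step 4: error magnitude e = S_0/v_5 = S_0·∏_{j≠5}(α_5 − α_j) = 10·1 = 10 ≡ 10 (mod 11).
Step 5: correct position 5: c_5 = r_5 − e = 3 − 10 ≡ 4 (mod 11). Hence c = [6, 9, 5, 3, 4].
  Check: interpolating c through the α_i gives m(x) = 7 + 1·x (degree < 2) with m(α_i) = c_i for every i, so c is indeed a codeword.


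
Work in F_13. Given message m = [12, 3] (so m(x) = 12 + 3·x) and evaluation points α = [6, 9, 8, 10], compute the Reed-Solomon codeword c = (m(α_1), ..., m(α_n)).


c = [4, 0, 10, 3]

Message polynomial: m(x) = 12 + 3·x (mod 13).
For each evaluation point α_i, compute m(α_i) mod 13:
  α_1 = 6: Horner steps 3 → 4, so m(6) = 4.
  α_2 = 9: Horner steps 3 → 0, so m(9) = 0.
  α_3 = 8: Horner steps 3 → 10, so m(8) = 10.
  α_4 = 10: Horner steps 3 → 3, so m(10) = 3.
Codeword c = [4, 0, 10, 3] ∈ F_13^4.


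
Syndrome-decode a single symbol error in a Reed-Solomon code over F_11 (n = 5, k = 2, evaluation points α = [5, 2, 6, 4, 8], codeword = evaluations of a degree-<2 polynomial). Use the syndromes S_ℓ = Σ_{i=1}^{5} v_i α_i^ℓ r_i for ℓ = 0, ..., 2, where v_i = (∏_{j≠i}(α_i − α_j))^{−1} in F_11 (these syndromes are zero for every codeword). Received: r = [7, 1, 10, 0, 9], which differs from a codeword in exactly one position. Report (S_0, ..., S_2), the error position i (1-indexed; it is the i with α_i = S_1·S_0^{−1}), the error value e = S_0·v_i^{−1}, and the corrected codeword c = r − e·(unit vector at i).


S = (10, 6, 8), error at position 1, error magnitude e = 2, c = [5, 1, 10, 0, 9].

Step 1: column multipliers v_i = (∏_{j≠i}(α_i − α_j))^{−1} mod 11.
  i = 1 (α = 5): (5−2)(5−6)(5−4)(5−8) = 3·(−1)·1·(−3) = 9 ≡ 9, so v_1 = 9^{−1} = 5 (mod 11).
  i = 2 (α = 2): (2−5)(2−6)(2−4)(2−8) = (−3)·(−4)·(−2)·(−6) = 144 ≡ 1, so v_2 = 1^{−1} = 1 (mod 11).
  i = 3 (α = 6): (6−5)(6−2)(6−4)(6−8) = 1·4·2·(−2) = −16 ≡ 6, so v_3 = 6^{−1} = 2 (mod 11).
  i = 4 (α = 4): (4−5)(4−2)(4−6)(4−8) = (−1)·2·(−2)·(−4) = −16 ≡ 6, so v_4 = 6^{−1} = 2 (mod 11).
  i = 5 (α = 8): (8−5)(8−2)(8−6)(8−4) = 3·6·2·4 = 144 ≡ 1, so v_5 = 1^{−1} = 1 (mod 11).
  v = [5, 1, 2, 2, 1].
Step 2: syndromes of r = [7, 1, 10, 0, 9] (all sums mod 11).
  S_0 = Σ v_i r_i = 5·7 + 1·1 + 2·10 + 2·0 + 1·9 = 65 ≡ 10.
  S_1 = Σ v_i α_i r_i = 5·5·7 + 1·2·1 + 2·6·10 + 2·4·0 + 1·8·9 = 369 ≡ 6.
  α_i^2 mod 11 = [3, 4, 3, 5, 9].
  S_2 = Σ v_i α_i^2 r_i = 5·3·7 + 1·4·1 + 2·3·10 + 2·5·0 + 1·9·9 = 250 ≡ 8.
  S = (10, 6, 8) ≠ 0, so r is not a codeword (an error is present).
Step 3: locate the error. For a single error e at position i, S_ℓ = v_i·e·α_i^ℓ, so α_err = S_1/S_0.
  S_0^{−1} = 10^{−1} = 10 (mod 11), so α_err = 6·10 = 60 ≡ 5 = α_1. Error position i = 1.
  Consistency check: S_2/S_1 = 8·2 = 16 ≡ 5 = α_err ✓ (single-error assumption holds).
Step 4: error magnitude e = S_0/v_1 = S_0·∏_{j≠1}(α_1 − α_j) = 10·9 = 90 ≡ 2 (mod 11).
Step 5: correct position 1: c_1 = r_1 − e = 7 − 2 ≡ 5 (mod 11). Hence c = [5, 1, 10, 0, 9].
  Check: interpolating c through the α_i gives m(x) = 2 + 5·x (degree < 2) with m(α_i) = c_i for every i, so c is indeed a codeword.


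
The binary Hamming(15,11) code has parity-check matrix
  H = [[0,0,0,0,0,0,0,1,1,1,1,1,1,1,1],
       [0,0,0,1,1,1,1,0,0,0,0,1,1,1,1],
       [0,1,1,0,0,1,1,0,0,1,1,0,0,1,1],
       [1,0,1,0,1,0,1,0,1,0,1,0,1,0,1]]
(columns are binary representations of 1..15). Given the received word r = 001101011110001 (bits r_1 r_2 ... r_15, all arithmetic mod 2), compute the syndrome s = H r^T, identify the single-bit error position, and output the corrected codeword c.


s = (1, 1, 1, 0)^T, error position = 14, corrected codeword c = 001101011110011

Compute s = H r^T mod 2 one row at a time:
  s_1 = 1 + 1 + 1 + 1 + 0 + 0 + 0 + 1 = 5 ≡ 1 (mod 2).
  s_2 = 1 + 0 + 1 + 0 + 0 + 0 + 0 + 1 = 3 ≡ 1 (mod 2).
  s_3 = 0 + 1 + 1 + 0 + 1 + 1 + 0 + 1 = 5 ≡ 1 (mod 2).
  s_4 = 0 + 1 + 0 + 0 + 1 + 1 + 0 + 1 = 4 ≡ 0 (mod 2).
s = (1, 1, 1, 0)^T — this equals column 14 of H (binary 1110), so error is at position 14.
Correct: flip bit 14 of r = 001101011110001 to get c = 001101011110011.


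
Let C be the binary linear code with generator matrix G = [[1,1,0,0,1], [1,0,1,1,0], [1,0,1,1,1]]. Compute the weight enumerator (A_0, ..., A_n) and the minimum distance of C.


Weight distribution: A_0 = 1, A_1 = 1, A_2 = 1, A_3 = 3, A_4 = 2. Minimum distance d = 1.

Enumerate all 2^3 = 8 messages m ∈ F_2^3.
For each, compute codeword c = mG in F_2^5, then tally its weight.
  m = 000 → c = 00000, weight = 0.
  m = 100 → c = 11001, weight = 3.
  m = 010 → c = 10110, weight = 3.
  m = 110 → c = 01111, weight = 4.
  m = 001 → c = 10111, weight = 4.
  m = 101 → c = 01110, weight = 3.
  m = 011 → c = 00001, weight = 1.
  m = 111 → c = 11000, weight = 2.
Tally weights:
  weight 0: 1 codewords.
  weight 1: 1 codewords.
  weight 2: 1 codewords.
  weight 3: 3 codewords.
  weight 4: 2 codewords.
Minimum distance d = smallest w > 0 with A_w > 0 = 1.
Sanity: Σ A_w = 8 = 2^3 = 8 ✓.


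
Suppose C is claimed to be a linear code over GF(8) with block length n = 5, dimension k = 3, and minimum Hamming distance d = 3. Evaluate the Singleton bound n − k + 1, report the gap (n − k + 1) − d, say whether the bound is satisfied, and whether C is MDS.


Singleton RHS = n − k + 1 = 3, slack = 0, bound satisfied, MDS.

Singleton bound: d ≤ n − k + 1.
Here n = 5, k = 3, so n − k + 1 = 3.
Given d = 3, check d ≤ 3: YES.
Slack = (n − k + 1) − d = 0.
The code is MDS (slack = 0).
Description: the claimed parameters are [5, 3, 3]_8; such a code would be MDS (meets Singleton bound).


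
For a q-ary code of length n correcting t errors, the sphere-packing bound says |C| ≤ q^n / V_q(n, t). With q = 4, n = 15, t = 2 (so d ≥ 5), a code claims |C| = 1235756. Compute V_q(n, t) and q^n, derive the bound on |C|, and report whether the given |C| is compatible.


V_q(n, t) = 991, q^n = 1073741824, Hamming bound = 1083493, |C| = 1235756 > bound (violated).

Step 1: Compute V_q(n, t) = Σ_{j=0}^2 C(n, j) (q−1)^j.
  j = 0: C(15,0)·(3)^0 = 1·1 = 1.
  j = 1: C(15,1)·(3)^1 = 15·3 = 45.
  j = 2: C(15,2)·(3)^2 = 105·9 = 945.
  V_q(n, t) = 1 + 45 + 945 = 991.
Step 2: q^n = 4^15 = 1073741824.
Step 3: Hamming bound ⌊q^n / V_q(n,t)⌋ = ⌊1073741824/991⌋ = 1083493.
Step 4: Compare |C| = 1235756 to 1083493: violated.
The claimed |C| lies above the Hamming bound, so no 4-ary code of length 15 with d ≥ 5 can have 1235756 codewords.


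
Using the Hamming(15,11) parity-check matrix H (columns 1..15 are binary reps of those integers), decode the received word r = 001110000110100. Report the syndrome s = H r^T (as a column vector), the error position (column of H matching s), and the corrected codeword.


s = (1, 1, 1, 0)^T, error position = 14, corrected codeword c = 001110000110110

Compute s = H r^T mod 2 one row at a time:
  s_1 = 0 + 0 + 1 + 1 + 0 + 1 + 0 + 0 = 3 ≡ 1 (mod 2).
  s_2 = 1 + 1 + 0 + 0 + 0 + 1 + 0 + 0 = 3 ≡ 1 (mod 2).
  s_3 = 0 + 1 + 0 + 0 + 1 + 1 + 0 + 0 = 3 ≡ 1 (mod 2).
  s_4 = 0 + 1 + 1 + 0 + 0 + 1 + 1 + 0 = 4 ≡ 0 (mod 2).
s = (1, 1, 1, 0)^T — this equals column 14 of H (binary 1110), so error is at position 14.
Correct: flip bit 14 of r = 001110000110100 to get c = 001110000110110.


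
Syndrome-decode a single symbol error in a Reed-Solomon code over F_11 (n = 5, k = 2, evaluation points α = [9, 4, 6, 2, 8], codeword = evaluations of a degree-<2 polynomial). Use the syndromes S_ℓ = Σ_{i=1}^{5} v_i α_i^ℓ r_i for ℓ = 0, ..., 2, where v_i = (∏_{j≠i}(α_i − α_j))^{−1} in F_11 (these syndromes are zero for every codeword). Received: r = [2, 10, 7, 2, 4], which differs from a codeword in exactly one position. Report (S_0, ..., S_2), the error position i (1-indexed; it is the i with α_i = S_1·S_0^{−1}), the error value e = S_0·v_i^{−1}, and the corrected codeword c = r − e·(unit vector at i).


S = (10, 2, 7), error at position 1, error magnitude e = 5, c = [8, 10, 7, 2, 4].

Step 1: column multipliers v_i = (∏_{j≠i}(α_i − α_j))^{−1} mod 11.
  i = 1 (α = 9): (9−4)(9−6)(9−2)(9−8) = 5·3·7·1 = 105 ≡ 6, so v_1 = 6^{−1} = 2 (mod 11).
  i = 2 (α = 4): (4−9)(4−6)(4−2)(4−8) = (−5)·(−2)·2·(−4) = −80 ≡ 8, so v_2 = 8^{−1} = 7 (mod 11).
  i = 3 (α = 6): (6−9)(6−4)(6−2)(6−8) = (−3)·2·4·(−2) = 48 ≡ 4, so v_3 = 4^{−1} = 3 (mod 11).
  i = 4 (α = 2): (2−9)(2−4)(2−6)(2−8) = (−7)·(−2)·(−4)·(−6) = 336 ≡ 6, so v_4 = 6^{−1} = 2 (mod 11).
  i = 5 (α = 8): (8−9)(8−4)(8−6)(8−2) = (−1)·4·2·6 = −48 ≡ 7, so v_5 = 7^{−1} = 8 (mod 11).
  v = [2, 7, 3, 2, 8].
Step 2: syndromes of r = [2, 10, 7, 2, 4] (all sums mod 11).
  S_0 = Σ v_i r_i = 2·2 + 7·10 + 3·7 + 2·2 + 8·4 = 131 ≡ 10.
  S_1 = Σ v_i α_i r_i = 2·9·2 + 7·4·10 + 3·6·7 + 2·2·2 + 8·8·4 = 706 ≡ 2.
  α_i^2 mod 11 = [4, 5, 3, 4, 9].
  S_2 = Σ v_i α_i^2 r_i = 2·4·2 + 7·5·10 + 3·3·7 + 2·4·2 + 8·9·4 = 733 ≡ 7.
  S = (10, 2, 7) ≠ 0, so r is not a codeword (an error is present).
Step 3: locate the error. For a single error e at position i, S_ℓ = v_i·e·α_i^ℓ, so α_err = S_1/S_0.
  S_0^{−1} = 10^{−1} = 10 (mod 11), so α_err = 2·10 = 20 ≡ 9 = α_1. Error position i = 1.
  Consistency check: S_2/S_1 = 7·6 = 42 ≡ 9 = α_err ✓ (single-error assumption holds).
Step 4: error magnitude e = S_0/v_1 = S_0·∏_{j≠1}(α_1 − α_j) = 10·6 = 60 ≡ 5 (mod 11).
Step 5: correct position 1: c_1 = r_1 − e = 2 − 5 ≡ 8 (mod 11). Hence c = [8, 10, 7, 2, 4].
  Check: interpolating c through the α_i gives m(x) = 5 + 4·x (degree < 2) with m(α_i) = c_i for every i, so c is indeed a codeword.
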